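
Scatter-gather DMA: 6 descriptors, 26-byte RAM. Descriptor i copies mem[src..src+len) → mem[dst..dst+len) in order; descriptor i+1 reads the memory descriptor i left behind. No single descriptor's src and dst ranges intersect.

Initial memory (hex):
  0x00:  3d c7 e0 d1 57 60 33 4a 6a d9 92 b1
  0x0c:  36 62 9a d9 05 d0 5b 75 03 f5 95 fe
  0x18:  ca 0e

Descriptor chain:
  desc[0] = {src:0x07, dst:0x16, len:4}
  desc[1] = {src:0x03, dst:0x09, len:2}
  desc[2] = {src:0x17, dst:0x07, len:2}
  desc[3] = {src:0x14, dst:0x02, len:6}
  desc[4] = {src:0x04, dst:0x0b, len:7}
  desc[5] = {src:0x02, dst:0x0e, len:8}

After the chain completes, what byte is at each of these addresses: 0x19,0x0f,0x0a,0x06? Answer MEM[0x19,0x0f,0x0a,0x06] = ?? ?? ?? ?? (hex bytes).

MEM[0x19,0x0f,0x0a,0x06] = 92 f5 57 d9

D0: mem[0x16..0x19] <- [4a 6a d9 92]
D1: mem[0x09..0x0a] <- [d1 57]
D2: mem[0x07..0x08] <- [6a d9]
D3: mem[0x02..0x07] <- [03 f5 4a 6a d9 92]
D4: mem[0x0b..0x11] <- [4a 6a d9 92 d9 d1 57]
D5: mem[0x0e..0x15] <- [03 f5 4a 6a d9 92 d9 d1]
query mem[0x19]=0x92, mem[0x0f]=0xf5, mem[0x0a]=0x57, mem[0x06]=0xd9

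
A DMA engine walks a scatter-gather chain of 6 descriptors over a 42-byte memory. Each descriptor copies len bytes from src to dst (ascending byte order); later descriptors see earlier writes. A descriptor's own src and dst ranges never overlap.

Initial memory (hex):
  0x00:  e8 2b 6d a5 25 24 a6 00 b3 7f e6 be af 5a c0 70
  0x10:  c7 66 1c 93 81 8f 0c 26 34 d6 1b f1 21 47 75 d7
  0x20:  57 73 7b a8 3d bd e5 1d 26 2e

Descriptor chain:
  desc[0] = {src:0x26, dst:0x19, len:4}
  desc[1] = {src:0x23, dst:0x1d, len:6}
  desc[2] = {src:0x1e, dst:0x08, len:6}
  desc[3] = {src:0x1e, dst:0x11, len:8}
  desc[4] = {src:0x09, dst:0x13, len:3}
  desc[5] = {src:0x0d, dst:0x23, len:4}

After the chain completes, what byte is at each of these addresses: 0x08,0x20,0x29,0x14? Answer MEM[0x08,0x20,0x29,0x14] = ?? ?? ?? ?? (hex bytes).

MEM[0x08,0x20,0x29,0x14] = 3d e5 2e e5

  after D0: wrote 4B at 0x19 = e51d262e
  after D1: wrote 6B at 0x1d = a83dbde51d26
  after D2: wrote 6B at 0x08 = 3dbde51d26a8
  after D3: wrote 8B at 0x11 = 3dbde51d26a83dbd
  after D4: wrote 3B at 0x13 = bde51d
  after D5: wrote 4B at 0x23 = a8c070c7
query mem[0x08]=0x3d, mem[0x20]=0xe5, mem[0x29]=0x2e, mem[0x14]=0xe5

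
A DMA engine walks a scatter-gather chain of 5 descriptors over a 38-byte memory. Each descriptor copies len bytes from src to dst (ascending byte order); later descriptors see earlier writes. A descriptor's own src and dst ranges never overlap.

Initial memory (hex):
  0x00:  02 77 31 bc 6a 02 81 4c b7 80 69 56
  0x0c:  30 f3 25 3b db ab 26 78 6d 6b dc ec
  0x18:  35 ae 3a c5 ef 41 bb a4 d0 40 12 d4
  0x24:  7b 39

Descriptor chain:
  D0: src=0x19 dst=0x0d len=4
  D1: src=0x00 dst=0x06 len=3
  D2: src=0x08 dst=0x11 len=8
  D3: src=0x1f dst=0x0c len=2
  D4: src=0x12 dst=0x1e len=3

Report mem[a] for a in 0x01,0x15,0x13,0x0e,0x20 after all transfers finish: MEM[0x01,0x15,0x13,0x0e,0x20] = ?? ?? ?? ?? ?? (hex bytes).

MEM[0x01,0x15,0x13,0x0e,0x20] = 77 30 69 3a 56

[0] 0x19->0x0d len=4 : ae 3a c5 ef
[1] 0x00->0x06 len=3 : 02 77 31
[2] 0x08->0x11 len=8 : 31 80 69 56 30 ae 3a c5
[3] 0x1f->0x0c len=2 : a4 d0
[4] 0x12->0x1e len=3 : 80 69 56
query mem[0x01]=0x77, mem[0x15]=0x30, mem[0x13]=0x69, mem[0x0e]=0x3a, mem[0x20]=0x56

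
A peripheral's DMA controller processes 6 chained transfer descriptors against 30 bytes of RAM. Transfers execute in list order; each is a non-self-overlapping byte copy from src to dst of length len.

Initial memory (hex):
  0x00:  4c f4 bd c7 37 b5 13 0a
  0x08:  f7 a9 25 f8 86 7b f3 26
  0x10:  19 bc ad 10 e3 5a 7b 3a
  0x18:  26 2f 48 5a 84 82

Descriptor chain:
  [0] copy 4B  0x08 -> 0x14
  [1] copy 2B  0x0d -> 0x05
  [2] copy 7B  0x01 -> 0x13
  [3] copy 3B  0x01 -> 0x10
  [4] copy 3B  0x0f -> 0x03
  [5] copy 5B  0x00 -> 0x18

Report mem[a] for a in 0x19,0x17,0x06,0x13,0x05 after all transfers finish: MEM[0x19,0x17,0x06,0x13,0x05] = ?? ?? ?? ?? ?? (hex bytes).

MEM[0x19,0x17,0x06,0x13,0x05] = f4 7b f3 f4 bd

  after D0: wrote 4B at 0x14 = f7a925f8
  after D1: wrote 2B at 0x05 = 7bf3
  after D2: wrote 7B at 0x13 = f4bdc7377bf30a
  after D3: wrote 3B at 0x10 = f4bdc7
  after D4: wrote 3B at 0x03 = 26f4bd
  after D5: wrote 5B at 0x18 = 4cf4bd26f4
query mem[0x19]=0xf4, mem[0x17]=0x7b, mem[0x06]=0xf3, mem[0x13]=0xf4, mem[0x05]=0xbd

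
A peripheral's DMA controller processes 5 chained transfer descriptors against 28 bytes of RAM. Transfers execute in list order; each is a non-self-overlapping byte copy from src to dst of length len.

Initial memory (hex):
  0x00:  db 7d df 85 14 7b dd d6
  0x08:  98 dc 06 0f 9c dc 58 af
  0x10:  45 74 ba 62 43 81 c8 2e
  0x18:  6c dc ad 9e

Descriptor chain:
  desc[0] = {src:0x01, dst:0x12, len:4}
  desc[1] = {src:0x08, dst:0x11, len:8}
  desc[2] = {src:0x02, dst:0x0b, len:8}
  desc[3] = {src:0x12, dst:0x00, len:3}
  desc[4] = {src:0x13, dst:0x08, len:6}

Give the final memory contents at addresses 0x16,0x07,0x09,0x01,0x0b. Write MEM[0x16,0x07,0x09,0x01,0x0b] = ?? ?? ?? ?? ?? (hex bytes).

#0 dst[0x12+4] := {0x7d,0xdf,0x85,0x14}
#1 dst[0x11+8] := {0x98,0xdc,0x06,0x0f,0x9c,0xdc,0x58,0xaf}
#2 dst[0x0b+8] := {0xdf,0x85,0x14,0x7b,0xdd,0xd6,0x98,0xdc}
#3 dst[0x00+3] := {0xdc,0x06,0x0f}
#4 dst[0x08+6] := {0x06,0x0f,0x9c,0xdc,0x58,0xaf}
query mem[0x16]=0xdc, mem[0x07]=0xd6, mem[0x09]=0x0f, mem[0x01]=0x06, mem[0x0b]=0xdc

MEM[0x16,0x07,0x09,0x01,0x0b] = dc d6 0f 06 dc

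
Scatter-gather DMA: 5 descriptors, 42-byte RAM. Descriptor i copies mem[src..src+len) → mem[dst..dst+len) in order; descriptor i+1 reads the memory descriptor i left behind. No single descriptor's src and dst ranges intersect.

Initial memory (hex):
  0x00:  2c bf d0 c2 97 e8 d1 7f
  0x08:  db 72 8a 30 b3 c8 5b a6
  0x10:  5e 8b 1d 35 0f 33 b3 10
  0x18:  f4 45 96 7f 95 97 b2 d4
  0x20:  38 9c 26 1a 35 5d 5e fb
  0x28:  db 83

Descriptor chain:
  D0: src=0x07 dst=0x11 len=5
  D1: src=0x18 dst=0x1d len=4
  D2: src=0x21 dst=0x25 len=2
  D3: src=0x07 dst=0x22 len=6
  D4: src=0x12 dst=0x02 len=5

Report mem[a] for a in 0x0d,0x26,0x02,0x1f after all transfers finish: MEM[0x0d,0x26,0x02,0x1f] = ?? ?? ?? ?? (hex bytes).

MEM[0x0d,0x26,0x02,0x1f] = c8 30 db 96

#0 dst[0x11+5] := {0x7f,0xdb,0x72,0x8a,0x30}
#1 dst[0x1d+4] := {0xf4,0x45,0x96,0x7f}
#2 dst[0x25+2] := {0x9c,0x26}
#3 dst[0x22+6] := {0x7f,0xdb,0x72,0x8a,0x30,0xb3}
#4 dst[0x02+5] := {0xdb,0x72,0x8a,0x30,0xb3}
query mem[0x0d]=0xc8, mem[0x26]=0x30, mem[0x02]=0xdb, mem[0x1f]=0x96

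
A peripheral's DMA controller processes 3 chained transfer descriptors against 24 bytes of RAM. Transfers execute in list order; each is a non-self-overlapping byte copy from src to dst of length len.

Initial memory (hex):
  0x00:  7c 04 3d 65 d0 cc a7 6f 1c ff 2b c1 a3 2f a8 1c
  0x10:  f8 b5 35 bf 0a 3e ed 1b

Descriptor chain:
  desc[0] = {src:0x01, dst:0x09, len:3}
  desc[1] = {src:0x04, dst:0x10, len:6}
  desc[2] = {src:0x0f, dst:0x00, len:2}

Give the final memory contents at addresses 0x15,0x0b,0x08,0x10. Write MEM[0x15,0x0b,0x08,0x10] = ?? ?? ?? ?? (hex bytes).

  after D0: wrote 3B at 0x09 = 043d65
  after D1: wrote 6B at 0x10 = d0cca76f1c04
  after D2: wrote 2B at 0x00 = 1cd0
query mem[0x15]=0x04, mem[0x0b]=0x65, mem[0x08]=0x1c, mem[0x10]=0xd0

MEM[0x15,0x0b,0x08,0x10] = 04 65 1c d0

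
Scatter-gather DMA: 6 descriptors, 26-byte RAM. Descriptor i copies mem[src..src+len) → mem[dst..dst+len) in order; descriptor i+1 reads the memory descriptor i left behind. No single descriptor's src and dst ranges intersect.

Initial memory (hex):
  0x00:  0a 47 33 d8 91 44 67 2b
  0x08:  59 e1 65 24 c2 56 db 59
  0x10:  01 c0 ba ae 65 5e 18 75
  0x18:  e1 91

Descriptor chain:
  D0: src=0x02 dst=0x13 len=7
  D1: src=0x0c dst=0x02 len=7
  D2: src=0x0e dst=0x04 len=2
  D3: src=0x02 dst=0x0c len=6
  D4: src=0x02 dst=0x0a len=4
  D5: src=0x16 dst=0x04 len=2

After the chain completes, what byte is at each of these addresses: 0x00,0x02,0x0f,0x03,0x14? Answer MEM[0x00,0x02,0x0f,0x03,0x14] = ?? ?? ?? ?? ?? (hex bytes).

D0: mem[0x13..0x19] <- [33 d8 91 44 67 2b 59]
D1: mem[0x02..0x08] <- [c2 56 db 59 01 c0 ba]
D2: mem[0x04..0x05] <- [db 59]
D3: mem[0x0c..0x11] <- [c2 56 db 59 01 c0]
D4: mem[0x0a..0x0d] <- [c2 56 db 59]
D5: mem[0x04..0x05] <- [44 67]
query mem[0x00]=0x0a, mem[0x02]=0xc2, mem[0x0f]=0x59, mem[0x03]=0x56, mem[0x14]=0xd8

MEM[0x00,0x02,0x0f,0x03,0x14] = 0a c2 59 56 d8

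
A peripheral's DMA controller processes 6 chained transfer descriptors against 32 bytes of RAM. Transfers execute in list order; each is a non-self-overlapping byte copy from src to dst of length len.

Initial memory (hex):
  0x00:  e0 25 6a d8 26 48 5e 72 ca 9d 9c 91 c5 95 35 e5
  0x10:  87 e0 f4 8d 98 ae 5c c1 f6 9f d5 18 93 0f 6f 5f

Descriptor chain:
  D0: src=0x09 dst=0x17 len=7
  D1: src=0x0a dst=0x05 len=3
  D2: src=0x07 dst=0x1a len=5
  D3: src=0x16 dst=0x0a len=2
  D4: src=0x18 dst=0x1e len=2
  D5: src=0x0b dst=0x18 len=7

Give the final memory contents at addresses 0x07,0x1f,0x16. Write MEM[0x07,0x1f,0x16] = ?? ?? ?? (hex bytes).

MEM[0x07,0x1f,0x16] = c5 91 5c

  after D0: wrote 7B at 0x17 = 9d9c91c59535e5
  after D1: wrote 3B at 0x05 = 9c91c5
  after D2: wrote 5B at 0x1a = c5ca9d9c91
  after D3: wrote 2B at 0x0a = 5c9d
  after D4: wrote 2B at 0x1e = 9c91
  after D5: wrote 7B at 0x18 = 9dc59535e587e0
query mem[0x07]=0xc5, mem[0x1f]=0x91, mem[0x16]=0x5c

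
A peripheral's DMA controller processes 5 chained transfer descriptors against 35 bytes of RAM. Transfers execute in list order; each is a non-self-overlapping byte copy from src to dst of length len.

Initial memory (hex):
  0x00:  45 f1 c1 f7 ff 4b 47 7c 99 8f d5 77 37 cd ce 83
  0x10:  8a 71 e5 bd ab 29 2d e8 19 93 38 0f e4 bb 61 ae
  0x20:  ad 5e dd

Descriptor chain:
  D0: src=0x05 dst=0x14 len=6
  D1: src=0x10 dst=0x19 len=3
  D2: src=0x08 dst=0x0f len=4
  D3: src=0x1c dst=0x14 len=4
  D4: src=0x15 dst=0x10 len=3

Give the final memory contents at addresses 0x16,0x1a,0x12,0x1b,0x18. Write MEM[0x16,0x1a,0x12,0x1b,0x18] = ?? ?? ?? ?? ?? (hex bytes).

#0 dst[0x14+6] := {0x4b,0x47,0x7c,0x99,0x8f,0xd5}
#1 dst[0x19+3] := {0x8a,0x71,0xe5}
#2 dst[0x0f+4] := {0x99,0x8f,0xd5,0x77}
#3 dst[0x14+4] := {0xe4,0xbb,0x61,0xae}
#4 dst[0x10+3] := {0xbb,0x61,0xae}
query mem[0x16]=0x61, mem[0x1a]=0x71, mem[0x12]=0xae, mem[0x1b]=0xe5, mem[0x18]=0x8f

MEM[0x16,0x1a,0x12,0x1b,0x18] = 61 71 ae e5 8f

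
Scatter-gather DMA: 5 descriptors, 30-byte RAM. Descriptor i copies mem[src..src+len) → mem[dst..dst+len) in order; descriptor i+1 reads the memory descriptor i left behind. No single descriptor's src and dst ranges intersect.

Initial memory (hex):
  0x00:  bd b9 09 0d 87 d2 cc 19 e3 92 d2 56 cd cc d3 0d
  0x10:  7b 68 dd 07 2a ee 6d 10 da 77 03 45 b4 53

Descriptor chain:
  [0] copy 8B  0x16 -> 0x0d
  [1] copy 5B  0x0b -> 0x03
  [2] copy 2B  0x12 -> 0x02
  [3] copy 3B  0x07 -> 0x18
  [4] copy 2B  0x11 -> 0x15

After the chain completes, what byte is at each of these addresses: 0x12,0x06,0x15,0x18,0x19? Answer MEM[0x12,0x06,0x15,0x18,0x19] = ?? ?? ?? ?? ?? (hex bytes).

MEM[0x12,0x06,0x15,0x18,0x19] = 45 10 03 da e3

#0 dst[0x0d+8] := {0x6d,0x10,0xda,0x77,0x03,0x45,0xb4,0x53}
#1 dst[0x03+5] := {0x56,0xcd,0x6d,0x10,0xda}
#2 dst[0x02+2] := {0x45,0xb4}
#3 dst[0x18+3] := {0xda,0xe3,0x92}
#4 dst[0x15+2] := {0x03,0x45}
query mem[0x12]=0x45, mem[0x06]=0x10, mem[0x15]=0x03, mem[0x18]=0xda, mem[0x19]=0xe3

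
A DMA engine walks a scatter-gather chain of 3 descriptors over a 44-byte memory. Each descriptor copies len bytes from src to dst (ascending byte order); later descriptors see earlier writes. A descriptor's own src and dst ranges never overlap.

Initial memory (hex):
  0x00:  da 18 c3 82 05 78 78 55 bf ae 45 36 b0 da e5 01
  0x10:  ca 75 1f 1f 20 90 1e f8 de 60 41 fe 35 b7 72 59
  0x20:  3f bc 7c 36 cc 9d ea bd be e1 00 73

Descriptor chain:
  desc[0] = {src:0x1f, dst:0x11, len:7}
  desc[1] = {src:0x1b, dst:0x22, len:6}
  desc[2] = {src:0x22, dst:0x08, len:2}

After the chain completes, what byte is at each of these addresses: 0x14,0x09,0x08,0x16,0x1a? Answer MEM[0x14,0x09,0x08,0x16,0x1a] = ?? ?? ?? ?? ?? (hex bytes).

[0] 0x1f->0x11 len=7 : 59 3f bc 7c 36 cc 9d
[1] 0x1b->0x22 len=6 : fe 35 b7 72 59 3f
[2] 0x22->0x08 len=2 : fe 35
query mem[0x14]=0x7c, mem[0x09]=0x35, mem[0x08]=0xfe, mem[0x16]=0xcc, mem[0x1a]=0x41

MEM[0x14,0x09,0x08,0x16,0x1a] = 7c 35 fe cc 41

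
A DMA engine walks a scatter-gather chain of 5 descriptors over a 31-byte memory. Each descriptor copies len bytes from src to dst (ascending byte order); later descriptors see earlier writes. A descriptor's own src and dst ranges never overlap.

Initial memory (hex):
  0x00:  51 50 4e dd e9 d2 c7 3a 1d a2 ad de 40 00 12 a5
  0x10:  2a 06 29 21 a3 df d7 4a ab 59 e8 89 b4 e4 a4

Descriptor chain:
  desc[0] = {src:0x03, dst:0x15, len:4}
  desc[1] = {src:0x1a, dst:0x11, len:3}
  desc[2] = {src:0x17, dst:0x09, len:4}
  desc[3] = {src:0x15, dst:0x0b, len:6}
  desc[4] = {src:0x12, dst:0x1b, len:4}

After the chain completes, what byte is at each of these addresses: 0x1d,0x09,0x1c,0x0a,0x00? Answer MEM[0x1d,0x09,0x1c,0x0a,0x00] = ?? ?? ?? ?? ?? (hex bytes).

#0 dst[0x15+4] := {0xdd,0xe9,0xd2,0xc7}
#1 dst[0x11+3] := {0xe8,0x89,0xb4}
#2 dst[0x09+4] := {0xd2,0xc7,0x59,0xe8}
#3 dst[0x0b+6] := {0xdd,0xe9,0xd2,0xc7,0x59,0xe8}
#4 dst[0x1b+4] := {0x89,0xb4,0xa3,0xdd}
query mem[0x1d]=0xa3, mem[0x09]=0xd2, mem[0x1c]=0xb4, mem[0x0a]=0xc7, mem[0x00]=0x51

MEM[0x1d,0x09,0x1c,0x0a,0x00] = a3 d2 b4 c7 51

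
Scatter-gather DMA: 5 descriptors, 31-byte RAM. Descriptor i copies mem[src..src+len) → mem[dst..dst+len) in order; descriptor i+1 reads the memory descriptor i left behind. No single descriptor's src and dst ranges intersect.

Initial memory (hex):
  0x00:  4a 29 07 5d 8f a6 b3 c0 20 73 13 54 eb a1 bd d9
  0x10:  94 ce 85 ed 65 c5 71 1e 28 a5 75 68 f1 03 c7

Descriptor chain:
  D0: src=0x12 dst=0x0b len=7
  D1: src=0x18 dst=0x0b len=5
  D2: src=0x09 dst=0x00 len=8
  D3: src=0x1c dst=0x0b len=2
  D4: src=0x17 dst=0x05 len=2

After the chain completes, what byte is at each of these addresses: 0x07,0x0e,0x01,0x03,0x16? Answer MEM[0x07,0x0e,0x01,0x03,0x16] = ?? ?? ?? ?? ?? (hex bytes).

  after D0: wrote 7B at 0x0b = 85ed65c5711e28
  after D1: wrote 5B at 0x0b = 28a57568f1
  after D2: wrote 8B at 0x00 = 731328a57568f11e
  after D3: wrote 2B at 0x0b = f103
  after D4: wrote 2B at 0x05 = 1e28
query mem[0x07]=0x1e, mem[0x0e]=0x68, mem[0x01]=0x13, mem[0x03]=0xa5, mem[0x16]=0x71

MEM[0x07,0x0e,0x01,0x03,0x16] = 1e 68 13 a5 71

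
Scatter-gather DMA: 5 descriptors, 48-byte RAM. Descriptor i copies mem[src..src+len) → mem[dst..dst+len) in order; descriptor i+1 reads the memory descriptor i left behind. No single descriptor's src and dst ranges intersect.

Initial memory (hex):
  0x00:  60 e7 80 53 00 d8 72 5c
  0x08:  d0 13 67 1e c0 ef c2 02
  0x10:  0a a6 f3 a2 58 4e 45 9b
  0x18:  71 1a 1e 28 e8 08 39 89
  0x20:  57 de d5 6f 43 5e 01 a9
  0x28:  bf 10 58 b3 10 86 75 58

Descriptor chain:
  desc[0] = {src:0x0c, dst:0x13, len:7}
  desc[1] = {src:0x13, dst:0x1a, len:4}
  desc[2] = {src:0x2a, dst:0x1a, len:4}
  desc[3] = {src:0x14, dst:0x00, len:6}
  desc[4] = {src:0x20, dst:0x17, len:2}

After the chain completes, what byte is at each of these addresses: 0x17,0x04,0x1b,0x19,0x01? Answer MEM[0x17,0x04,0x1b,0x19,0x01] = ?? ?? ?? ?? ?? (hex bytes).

MEM[0x17,0x04,0x1b,0x19,0x01] = 57 a6 b3 f3 c2

D0: mem[0x13..0x19] <- [c0 ef c2 02 0a a6 f3]
D1: mem[0x1a..0x1d] <- [c0 ef c2 02]
D2: mem[0x1a..0x1d] <- [58 b3 10 86]
D3: mem[0x00..0x05] <- [ef c2 02 0a a6 f3]
D4: mem[0x17..0x18] <- [57 de]
query mem[0x17]=0x57, mem[0x04]=0xa6, mem[0x1b]=0xb3, mem[0x19]=0xf3, mem[0x01]=0xc2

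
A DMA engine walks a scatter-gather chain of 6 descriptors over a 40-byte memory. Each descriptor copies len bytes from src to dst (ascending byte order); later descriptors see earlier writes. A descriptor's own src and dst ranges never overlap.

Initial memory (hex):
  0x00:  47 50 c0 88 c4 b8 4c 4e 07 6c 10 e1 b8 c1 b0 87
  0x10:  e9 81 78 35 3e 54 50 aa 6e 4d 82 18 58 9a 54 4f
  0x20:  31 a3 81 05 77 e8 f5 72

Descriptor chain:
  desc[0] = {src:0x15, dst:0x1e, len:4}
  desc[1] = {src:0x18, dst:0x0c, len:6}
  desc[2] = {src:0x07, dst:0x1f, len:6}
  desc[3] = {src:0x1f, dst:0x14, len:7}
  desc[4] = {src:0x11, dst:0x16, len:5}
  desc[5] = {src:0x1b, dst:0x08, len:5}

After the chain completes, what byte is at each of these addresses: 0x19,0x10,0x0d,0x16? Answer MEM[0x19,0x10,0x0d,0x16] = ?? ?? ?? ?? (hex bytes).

  after D0: wrote 4B at 0x1e = 5450aa6e
  after D1: wrote 6B at 0x0c = 6e4d8218589a
  after D2: wrote 6B at 0x1f = 4e076c10e16e
  after D3: wrote 7B at 0x14 = 4e076c10e16ee8
  after D4: wrote 5B at 0x16 = 9a78354e07
  after D5: wrote 5B at 0x08 = 18589a544e
query mem[0x19]=0x4e, mem[0x10]=0x58, mem[0x0d]=0x4d, mem[0x16]=0x9a

MEM[0x19,0x10,0x0d,0x16] = 4e 58 4d 9a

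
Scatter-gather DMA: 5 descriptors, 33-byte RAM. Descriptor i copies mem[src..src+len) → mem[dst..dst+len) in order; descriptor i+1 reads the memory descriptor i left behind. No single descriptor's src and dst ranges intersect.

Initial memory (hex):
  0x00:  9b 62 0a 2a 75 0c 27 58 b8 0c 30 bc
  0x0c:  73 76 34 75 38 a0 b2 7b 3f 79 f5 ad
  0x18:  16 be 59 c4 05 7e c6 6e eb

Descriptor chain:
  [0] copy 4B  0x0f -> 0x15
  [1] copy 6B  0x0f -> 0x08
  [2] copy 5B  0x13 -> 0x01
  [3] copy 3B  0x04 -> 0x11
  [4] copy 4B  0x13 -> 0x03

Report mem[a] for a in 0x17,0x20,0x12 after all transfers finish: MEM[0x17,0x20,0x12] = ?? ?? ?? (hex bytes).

MEM[0x17,0x20,0x12] = a0 eb a0

  after D0: wrote 4B at 0x15 = 7538a0b2
  after D1: wrote 6B at 0x08 = 7538a0b27b3f
  after D2: wrote 5B at 0x01 = 7b3f7538a0
  after D3: wrote 3B at 0x11 = 38a027
  after D4: wrote 4B at 0x03 = 273f7538
query mem[0x17]=0xa0, mem[0x20]=0xeb, mem[0x12]=0xa0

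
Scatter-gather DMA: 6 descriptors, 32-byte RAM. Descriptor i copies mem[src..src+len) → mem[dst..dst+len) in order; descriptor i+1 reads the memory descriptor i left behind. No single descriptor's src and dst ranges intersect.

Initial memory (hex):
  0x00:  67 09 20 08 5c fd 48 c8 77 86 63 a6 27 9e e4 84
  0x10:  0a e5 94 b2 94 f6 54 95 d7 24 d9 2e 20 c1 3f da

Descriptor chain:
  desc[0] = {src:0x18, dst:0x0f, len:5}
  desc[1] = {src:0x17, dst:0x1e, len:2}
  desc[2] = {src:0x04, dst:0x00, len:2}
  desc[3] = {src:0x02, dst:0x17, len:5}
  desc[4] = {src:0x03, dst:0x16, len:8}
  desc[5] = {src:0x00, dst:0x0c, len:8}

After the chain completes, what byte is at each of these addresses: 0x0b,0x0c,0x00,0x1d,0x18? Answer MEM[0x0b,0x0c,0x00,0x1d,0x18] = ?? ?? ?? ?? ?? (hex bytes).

  after D0: wrote 5B at 0x0f = d724d92e20
  after D1: wrote 2B at 0x1e = 95d7
  after D2: wrote 2B at 0x00 = 5cfd
  after D3: wrote 5B at 0x17 = 20085cfd48
  after D4: wrote 8B at 0x16 = 085cfd48c8778663
  after D5: wrote 8B at 0x0c = 5cfd20085cfd48c8
query mem[0x0b]=0xa6, mem[0x0c]=0x5c, mem[0x00]=0x5c, mem[0x1d]=0x63, mem[0x18]=0xfd

MEM[0x0b,0x0c,0x00,0x1d,0x18] = a6 5c 5c 63 fd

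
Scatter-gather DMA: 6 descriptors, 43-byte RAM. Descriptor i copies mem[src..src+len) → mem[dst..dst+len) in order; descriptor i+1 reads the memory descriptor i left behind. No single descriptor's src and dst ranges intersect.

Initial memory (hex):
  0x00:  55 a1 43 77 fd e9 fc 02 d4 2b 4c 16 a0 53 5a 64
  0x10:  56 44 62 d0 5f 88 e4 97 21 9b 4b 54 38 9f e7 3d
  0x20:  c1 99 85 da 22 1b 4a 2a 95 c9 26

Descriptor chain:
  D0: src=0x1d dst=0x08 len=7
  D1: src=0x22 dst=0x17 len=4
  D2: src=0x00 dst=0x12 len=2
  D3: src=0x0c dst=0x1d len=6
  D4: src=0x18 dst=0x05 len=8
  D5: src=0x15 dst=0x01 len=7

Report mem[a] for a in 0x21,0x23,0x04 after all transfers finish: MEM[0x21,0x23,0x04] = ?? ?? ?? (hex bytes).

D0: mem[0x08..0x0e] <- [9f e7 3d c1 99 85 da]
D1: mem[0x17..0x1a] <- [85 da 22 1b]
D2: mem[0x12..0x13] <- [55 a1]
D3: mem[0x1d..0x22] <- [99 85 da 64 56 44]
D4: mem[0x05..0x0c] <- [da 22 1b 54 38 99 85 da]
D5: mem[0x01..0x07] <- [88 e4 85 da 22 1b 54]
query mem[0x21]=0x56, mem[0x23]=0xda, mem[0x04]=0xda

MEM[0x21,0x23,0x04] = 56 da da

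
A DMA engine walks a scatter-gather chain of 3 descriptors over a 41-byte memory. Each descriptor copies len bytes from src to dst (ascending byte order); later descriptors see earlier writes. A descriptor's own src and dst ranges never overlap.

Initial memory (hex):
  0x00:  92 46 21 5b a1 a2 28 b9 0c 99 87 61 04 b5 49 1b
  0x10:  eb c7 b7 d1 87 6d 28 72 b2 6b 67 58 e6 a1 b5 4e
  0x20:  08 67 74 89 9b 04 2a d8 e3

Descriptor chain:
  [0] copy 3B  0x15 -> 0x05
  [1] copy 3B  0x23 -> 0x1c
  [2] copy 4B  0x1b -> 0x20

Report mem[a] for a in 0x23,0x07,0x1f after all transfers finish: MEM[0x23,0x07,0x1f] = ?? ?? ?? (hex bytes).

MEM[0x23,0x07,0x1f] = 04 72 4e

#0 dst[0x05+3] := {0x6d,0x28,0x72}
#1 dst[0x1c+3] := {0x89,0x9b,0x04}
#2 dst[0x20+4] := {0x58,0x89,0x9b,0x04}
query mem[0x23]=0x04, mem[0x07]=0x72, mem[0x1f]=0x4e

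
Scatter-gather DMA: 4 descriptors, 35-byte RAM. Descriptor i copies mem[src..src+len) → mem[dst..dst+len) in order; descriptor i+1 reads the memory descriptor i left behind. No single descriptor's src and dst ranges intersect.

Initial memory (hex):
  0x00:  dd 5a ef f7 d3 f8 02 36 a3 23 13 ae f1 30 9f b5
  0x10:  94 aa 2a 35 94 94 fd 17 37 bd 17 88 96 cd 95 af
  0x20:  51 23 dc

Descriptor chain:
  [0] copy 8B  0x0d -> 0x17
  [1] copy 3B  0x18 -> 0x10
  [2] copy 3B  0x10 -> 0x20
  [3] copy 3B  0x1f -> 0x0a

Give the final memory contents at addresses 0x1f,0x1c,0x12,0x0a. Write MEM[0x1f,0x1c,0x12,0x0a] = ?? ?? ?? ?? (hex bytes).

#0 dst[0x17+8] := {0x30,0x9f,0xb5,0x94,0xaa,0x2a,0x35,0x94}
#1 dst[0x10+3] := {0x9f,0xb5,0x94}
#2 dst[0x20+3] := {0x9f,0xb5,0x94}
#3 dst[0x0a+3] := {0xaf,0x9f,0xb5}
query mem[0x1f]=0xaf, mem[0x1c]=0x2a, mem[0x12]=0x94, mem[0x0a]=0xaf

MEM[0x1f,0x1c,0x12,0x0a] = af 2a 94 af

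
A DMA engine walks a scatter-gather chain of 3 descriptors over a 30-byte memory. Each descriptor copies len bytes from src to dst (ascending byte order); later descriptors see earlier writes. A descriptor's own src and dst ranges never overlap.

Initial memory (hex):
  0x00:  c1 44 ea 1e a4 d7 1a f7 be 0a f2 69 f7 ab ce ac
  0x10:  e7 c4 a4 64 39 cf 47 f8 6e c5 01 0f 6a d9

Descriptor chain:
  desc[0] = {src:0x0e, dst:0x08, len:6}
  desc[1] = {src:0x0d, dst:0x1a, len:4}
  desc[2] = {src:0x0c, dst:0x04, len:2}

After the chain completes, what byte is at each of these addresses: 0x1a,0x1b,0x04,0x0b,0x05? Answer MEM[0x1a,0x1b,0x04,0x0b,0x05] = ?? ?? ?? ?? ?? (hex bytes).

  after D0: wrote 6B at 0x08 = ceace7c4a464
  after D1: wrote 4B at 0x1a = 64ceace7
  after D2: wrote 2B at 0x04 = a464
query mem[0x1a]=0x64, mem[0x1b]=0xce, mem[0x04]=0xa4, mem[0x0b]=0xc4, mem[0x05]=0x64

MEM[0x1a,0x1b,0x04,0x0b,0x05] = 64 ce a4 c4 64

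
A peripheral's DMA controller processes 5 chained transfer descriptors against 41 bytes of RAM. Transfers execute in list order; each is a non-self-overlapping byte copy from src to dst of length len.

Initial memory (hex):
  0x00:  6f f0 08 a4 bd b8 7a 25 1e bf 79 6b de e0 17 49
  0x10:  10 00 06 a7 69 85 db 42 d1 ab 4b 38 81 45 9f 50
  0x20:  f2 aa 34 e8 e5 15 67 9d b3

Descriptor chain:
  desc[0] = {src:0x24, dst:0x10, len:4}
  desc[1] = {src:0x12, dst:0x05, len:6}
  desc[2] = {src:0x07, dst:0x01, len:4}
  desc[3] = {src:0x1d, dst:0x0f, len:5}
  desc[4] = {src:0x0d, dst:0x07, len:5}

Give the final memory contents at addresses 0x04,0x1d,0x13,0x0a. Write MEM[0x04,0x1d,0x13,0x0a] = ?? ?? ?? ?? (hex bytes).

MEM[0x04,0x1d,0x13,0x0a] = 42 45 aa 9f

#0 dst[0x10+4] := {0xe5,0x15,0x67,0x9d}
#1 dst[0x05+6] := {0x67,0x9d,0x69,0x85,0xdb,0x42}
#2 dst[0x01+4] := {0x69,0x85,0xdb,0x42}
#3 dst[0x0f+5] := {0x45,0x9f,0x50,0xf2,0xaa}
#4 dst[0x07+5] := {0xe0,0x17,0x45,0x9f,0x50}
query mem[0x04]=0x42, mem[0x1d]=0x45, mem[0x13]=0xaa, mem[0x0a]=0x9f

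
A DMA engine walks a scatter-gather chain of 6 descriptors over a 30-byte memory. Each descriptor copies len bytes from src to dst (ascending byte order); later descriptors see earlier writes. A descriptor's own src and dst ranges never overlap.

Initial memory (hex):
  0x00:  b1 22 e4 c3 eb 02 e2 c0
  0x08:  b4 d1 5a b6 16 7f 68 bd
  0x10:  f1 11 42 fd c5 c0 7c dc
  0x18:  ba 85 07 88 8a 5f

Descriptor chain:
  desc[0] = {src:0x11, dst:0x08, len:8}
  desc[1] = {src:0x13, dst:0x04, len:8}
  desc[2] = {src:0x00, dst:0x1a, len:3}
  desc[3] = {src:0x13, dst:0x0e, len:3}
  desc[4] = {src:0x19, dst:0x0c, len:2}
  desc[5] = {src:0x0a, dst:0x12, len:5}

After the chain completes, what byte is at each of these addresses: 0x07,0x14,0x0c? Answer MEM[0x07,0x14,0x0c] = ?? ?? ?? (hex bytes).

[0] 0x11->0x08 len=8 : 11 42 fd c5 c0 7c dc ba
[1] 0x13->0x04 len=8 : fd c5 c0 7c dc ba 85 07
[2] 0x00->0x1a len=3 : b1 22 e4
[3] 0x13->0x0e len=3 : fd c5 c0
[4] 0x19->0x0c len=2 : 85 b1
[5] 0x0a->0x12 len=5 : 85 07 85 b1 fd
query mem[0x07]=0x7c, mem[0x14]=0x85, mem[0x0c]=0x85

MEM[0x07,0x14,0x0c] = 7c 85 85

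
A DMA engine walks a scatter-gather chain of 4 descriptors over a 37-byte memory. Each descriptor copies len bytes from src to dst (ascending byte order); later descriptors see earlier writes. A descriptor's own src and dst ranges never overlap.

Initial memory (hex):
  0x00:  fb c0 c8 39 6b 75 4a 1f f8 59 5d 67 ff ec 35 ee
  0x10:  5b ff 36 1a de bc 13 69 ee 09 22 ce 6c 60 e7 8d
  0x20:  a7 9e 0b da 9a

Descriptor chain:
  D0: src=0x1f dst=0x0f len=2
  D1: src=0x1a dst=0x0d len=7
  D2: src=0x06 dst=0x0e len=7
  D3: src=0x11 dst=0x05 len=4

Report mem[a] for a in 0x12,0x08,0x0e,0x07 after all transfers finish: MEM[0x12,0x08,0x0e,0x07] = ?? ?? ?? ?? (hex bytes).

  after D0: wrote 2B at 0x0f = 8da7
  after D1: wrote 7B at 0x0d = 22ce6c60e78da7
  after D2: wrote 7B at 0x0e = 4a1ff8595d67ff
  after D3: wrote 4B at 0x05 = 595d67ff
query mem[0x12]=0x5d, mem[0x08]=0xff, mem[0x0e]=0x4a, mem[0x07]=0x67

MEM[0x12,0x08,0x0e,0x07] = 5d ff 4a 67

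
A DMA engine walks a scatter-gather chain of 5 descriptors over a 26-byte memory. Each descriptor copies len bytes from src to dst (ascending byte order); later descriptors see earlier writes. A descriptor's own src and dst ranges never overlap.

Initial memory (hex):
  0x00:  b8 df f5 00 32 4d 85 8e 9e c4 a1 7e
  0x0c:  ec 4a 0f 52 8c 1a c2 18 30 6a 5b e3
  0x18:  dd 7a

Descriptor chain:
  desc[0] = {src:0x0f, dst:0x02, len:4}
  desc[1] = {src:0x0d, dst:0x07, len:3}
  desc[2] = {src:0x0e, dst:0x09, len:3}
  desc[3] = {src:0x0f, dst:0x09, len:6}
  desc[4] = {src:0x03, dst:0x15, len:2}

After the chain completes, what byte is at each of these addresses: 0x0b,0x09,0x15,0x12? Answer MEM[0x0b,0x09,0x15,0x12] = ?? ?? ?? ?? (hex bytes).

MEM[0x0b,0x09,0x15,0x12] = 1a 52 8c c2

[0] 0x0f->0x02 len=4 : 52 8c 1a c2
[1] 0x0d->0x07 len=3 : 4a 0f 52
[2] 0x0e->0x09 len=3 : 0f 52 8c
[3] 0x0f->0x09 len=6 : 52 8c 1a c2 18 30
[4] 0x03->0x15 len=2 : 8c 1a
query mem[0x0b]=0x1a, mem[0x09]=0x52, mem[0x15]=0x8c, mem[0x12]=0xc2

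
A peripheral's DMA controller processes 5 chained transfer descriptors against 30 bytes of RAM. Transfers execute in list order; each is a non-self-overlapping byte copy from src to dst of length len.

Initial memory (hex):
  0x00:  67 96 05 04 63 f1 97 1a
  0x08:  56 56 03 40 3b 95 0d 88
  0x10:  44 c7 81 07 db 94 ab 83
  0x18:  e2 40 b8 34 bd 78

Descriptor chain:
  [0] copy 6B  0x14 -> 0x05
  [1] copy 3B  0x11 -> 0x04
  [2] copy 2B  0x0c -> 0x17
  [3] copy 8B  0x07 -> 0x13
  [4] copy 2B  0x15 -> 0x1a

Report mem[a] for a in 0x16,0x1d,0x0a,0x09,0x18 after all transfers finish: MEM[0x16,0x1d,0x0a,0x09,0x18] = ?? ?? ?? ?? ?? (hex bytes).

[0] 0x14->0x05 len=6 : db 94 ab 83 e2 40
[1] 0x11->0x04 len=3 : c7 81 07
[2] 0x0c->0x17 len=2 : 3b 95
[3] 0x07->0x13 len=8 : ab 83 e2 40 40 3b 95 0d
[4] 0x15->0x1a len=2 : e2 40
query mem[0x16]=0x40, mem[0x1d]=0x78, mem[0x0a]=0x40, mem[0x09]=0xe2, mem[0x18]=0x3b

MEM[0x16,0x1d,0x0a,0x09,0x18] = 40 78 40 e2 3b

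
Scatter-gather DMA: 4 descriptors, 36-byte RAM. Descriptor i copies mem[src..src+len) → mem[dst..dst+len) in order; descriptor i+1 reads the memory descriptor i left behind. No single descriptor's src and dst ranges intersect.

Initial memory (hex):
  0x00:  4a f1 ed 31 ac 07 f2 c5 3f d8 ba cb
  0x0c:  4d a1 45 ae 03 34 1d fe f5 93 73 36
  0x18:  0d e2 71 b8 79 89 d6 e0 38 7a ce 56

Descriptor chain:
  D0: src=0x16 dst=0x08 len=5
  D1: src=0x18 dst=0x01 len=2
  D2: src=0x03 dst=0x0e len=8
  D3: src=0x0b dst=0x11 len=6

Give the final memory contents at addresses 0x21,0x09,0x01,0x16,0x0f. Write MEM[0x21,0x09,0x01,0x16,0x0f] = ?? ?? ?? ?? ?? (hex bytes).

#0 dst[0x08+5] := {0x73,0x36,0x0d,0xe2,0x71}
#1 dst[0x01+2] := {0x0d,0xe2}
#2 dst[0x0e+8] := {0x31,0xac,0x07,0xf2,0xc5,0x73,0x36,0x0d}
#3 dst[0x11+6] := {0xe2,0x71,0xa1,0x31,0xac,0x07}
query mem[0x21]=0x7a, mem[0x09]=0x36, mem[0x01]=0x0d, mem[0x16]=0x07, mem[0x0f]=0xac

MEM[0x21,0x09,0x01,0x16,0x0f] = 7a 36 0d 07 ac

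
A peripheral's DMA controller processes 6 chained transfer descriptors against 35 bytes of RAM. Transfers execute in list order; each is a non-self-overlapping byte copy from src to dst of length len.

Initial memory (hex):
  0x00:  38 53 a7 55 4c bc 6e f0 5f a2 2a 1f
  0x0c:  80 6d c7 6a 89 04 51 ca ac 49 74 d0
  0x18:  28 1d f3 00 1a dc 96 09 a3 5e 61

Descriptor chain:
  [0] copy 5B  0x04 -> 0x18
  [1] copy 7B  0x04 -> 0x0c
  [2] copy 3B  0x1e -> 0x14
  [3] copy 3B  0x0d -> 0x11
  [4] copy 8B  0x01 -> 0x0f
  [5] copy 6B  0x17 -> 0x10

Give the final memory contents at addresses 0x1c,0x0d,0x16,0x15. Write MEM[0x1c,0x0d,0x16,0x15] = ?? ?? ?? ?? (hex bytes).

MEM[0x1c,0x0d,0x16,0x15] = 5f bc 5f 5f

  after D0: wrote 5B at 0x18 = 4cbc6ef05f
  after D1: wrote 7B at 0x0c = 4cbc6ef05fa22a
  after D2: wrote 3B at 0x14 = 9609a3
  after D3: wrote 3B at 0x11 = bc6ef0
  after D4: wrote 8B at 0x0f = 53a7554cbc6ef05f
  after D5: wrote 6B at 0x10 = d04cbc6ef05f
query mem[0x1c]=0x5f, mem[0x0d]=0xbc, mem[0x16]=0x5f, mem[0x15]=0x5f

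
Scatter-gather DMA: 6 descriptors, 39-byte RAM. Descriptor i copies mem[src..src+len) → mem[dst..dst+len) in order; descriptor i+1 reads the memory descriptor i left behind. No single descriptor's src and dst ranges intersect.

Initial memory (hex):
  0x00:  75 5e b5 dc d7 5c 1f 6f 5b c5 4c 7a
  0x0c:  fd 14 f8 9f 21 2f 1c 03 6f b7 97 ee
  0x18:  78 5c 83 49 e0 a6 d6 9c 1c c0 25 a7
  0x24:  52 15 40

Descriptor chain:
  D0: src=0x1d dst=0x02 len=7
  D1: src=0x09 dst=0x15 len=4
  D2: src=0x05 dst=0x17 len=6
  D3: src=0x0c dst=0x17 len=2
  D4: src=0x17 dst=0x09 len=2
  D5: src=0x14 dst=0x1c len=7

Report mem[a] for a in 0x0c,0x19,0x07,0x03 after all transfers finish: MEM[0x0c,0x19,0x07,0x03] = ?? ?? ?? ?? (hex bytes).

MEM[0x0c,0x19,0x07,0x03] = fd 25 25 d6

#0 dst[0x02+7] := {0xa6,0xd6,0x9c,0x1c,0xc0,0x25,0xa7}
#1 dst[0x15+4] := {0xc5,0x4c,0x7a,0xfd}
#2 dst[0x17+6] := {0x1c,0xc0,0x25,0xa7,0xc5,0x4c}
#3 dst[0x17+2] := {0xfd,0x14}
#4 dst[0x09+2] := {0xfd,0x14}
#5 dst[0x1c+7] := {0x6f,0xc5,0x4c,0xfd,0x14,0x25,0xa7}
query mem[0x0c]=0xfd, mem[0x19]=0x25, mem[0x07]=0x25, mem[0x03]=0xd6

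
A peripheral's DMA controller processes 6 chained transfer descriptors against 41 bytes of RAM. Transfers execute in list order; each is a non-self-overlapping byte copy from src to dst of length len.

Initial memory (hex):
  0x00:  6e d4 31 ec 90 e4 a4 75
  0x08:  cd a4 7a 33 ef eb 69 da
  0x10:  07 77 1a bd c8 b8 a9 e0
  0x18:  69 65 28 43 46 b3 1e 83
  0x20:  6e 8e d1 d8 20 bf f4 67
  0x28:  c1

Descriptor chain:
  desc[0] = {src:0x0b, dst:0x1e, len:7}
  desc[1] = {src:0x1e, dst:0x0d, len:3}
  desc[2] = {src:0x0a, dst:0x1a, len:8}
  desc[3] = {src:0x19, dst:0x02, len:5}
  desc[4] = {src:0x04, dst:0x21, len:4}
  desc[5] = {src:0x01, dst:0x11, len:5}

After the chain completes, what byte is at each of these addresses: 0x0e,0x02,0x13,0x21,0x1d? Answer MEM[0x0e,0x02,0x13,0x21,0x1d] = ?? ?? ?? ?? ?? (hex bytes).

[0] 0x0b->0x1e len=7 : 33 ef eb 69 da 07 77
[1] 0x1e->0x0d len=3 : 33 ef eb
[2] 0x0a->0x1a len=8 : 7a 33 ef 33 ef eb 07 77
[3] 0x19->0x02 len=5 : 65 7a 33 ef 33
[4] 0x04->0x21 len=4 : 33 ef 33 75
[5] 0x01->0x11 len=5 : d4 65 7a 33 ef
query mem[0x0e]=0xef, mem[0x02]=0x65, mem[0x13]=0x7a, mem[0x21]=0x33, mem[0x1d]=0x33

MEM[0x0e,0x02,0x13,0x21,0x1d] = ef 65 7a 33 33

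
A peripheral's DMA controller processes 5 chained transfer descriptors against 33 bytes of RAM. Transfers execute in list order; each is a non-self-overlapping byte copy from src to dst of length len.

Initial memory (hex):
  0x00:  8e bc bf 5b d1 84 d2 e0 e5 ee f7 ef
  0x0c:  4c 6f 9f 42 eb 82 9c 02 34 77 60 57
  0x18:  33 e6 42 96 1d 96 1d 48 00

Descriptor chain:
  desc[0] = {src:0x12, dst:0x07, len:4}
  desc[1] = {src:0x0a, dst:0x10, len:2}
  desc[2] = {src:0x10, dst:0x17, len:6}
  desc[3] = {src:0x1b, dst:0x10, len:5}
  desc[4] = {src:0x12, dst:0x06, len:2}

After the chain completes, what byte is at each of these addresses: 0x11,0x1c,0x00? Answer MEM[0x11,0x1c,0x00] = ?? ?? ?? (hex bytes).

MEM[0x11,0x1c,0x00] = 77 77 8e

[0] 0x12->0x07 len=4 : 9c 02 34 77
[1] 0x0a->0x10 len=2 : 77 ef
[2] 0x10->0x17 len=6 : 77 ef 9c 02 34 77
[3] 0x1b->0x10 len=5 : 34 77 96 1d 48
[4] 0x12->0x06 len=2 : 96 1d
query mem[0x11]=0x77, mem[0x1c]=0x77, mem[0x00]=0x8e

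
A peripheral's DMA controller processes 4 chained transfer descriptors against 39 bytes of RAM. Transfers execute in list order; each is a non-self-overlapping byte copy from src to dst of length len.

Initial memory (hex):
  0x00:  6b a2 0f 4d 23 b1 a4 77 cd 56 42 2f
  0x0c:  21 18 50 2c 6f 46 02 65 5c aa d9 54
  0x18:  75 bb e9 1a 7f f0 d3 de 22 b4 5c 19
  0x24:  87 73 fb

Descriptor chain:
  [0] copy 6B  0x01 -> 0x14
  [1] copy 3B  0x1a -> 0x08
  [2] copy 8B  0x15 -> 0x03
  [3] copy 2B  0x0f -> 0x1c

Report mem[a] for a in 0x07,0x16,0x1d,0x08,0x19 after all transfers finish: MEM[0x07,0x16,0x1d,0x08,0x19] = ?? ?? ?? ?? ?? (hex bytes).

#0 dst[0x14+6] := {0xa2,0x0f,0x4d,0x23,0xb1,0xa4}
#1 dst[0x08+3] := {0xe9,0x1a,0x7f}
#2 dst[0x03+8] := {0x0f,0x4d,0x23,0xb1,0xa4,0xe9,0x1a,0x7f}
#3 dst[0x1c+2] := {0x2c,0x6f}
query mem[0x07]=0xa4, mem[0x16]=0x4d, mem[0x1d]=0x6f, mem[0x08]=0xe9, mem[0x19]=0xa4

MEM[0x07,0x16,0x1d,0x08,0x19] = a4 4d 6f e9 a4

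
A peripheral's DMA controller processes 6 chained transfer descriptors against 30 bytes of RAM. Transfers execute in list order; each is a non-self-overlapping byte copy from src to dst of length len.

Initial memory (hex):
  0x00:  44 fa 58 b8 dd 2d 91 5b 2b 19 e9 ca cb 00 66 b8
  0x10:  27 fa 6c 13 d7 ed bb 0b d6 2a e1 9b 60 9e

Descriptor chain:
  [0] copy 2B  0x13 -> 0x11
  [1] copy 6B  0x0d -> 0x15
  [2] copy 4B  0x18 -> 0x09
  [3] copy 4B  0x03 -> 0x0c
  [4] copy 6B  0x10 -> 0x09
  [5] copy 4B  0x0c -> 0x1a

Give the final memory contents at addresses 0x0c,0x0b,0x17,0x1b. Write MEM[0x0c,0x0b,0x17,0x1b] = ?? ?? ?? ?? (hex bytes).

[0] 0x13->0x11 len=2 : 13 d7
[1] 0x0d->0x15 len=6 : 00 66 b8 27 13 d7
[2] 0x18->0x09 len=4 : 27 13 d7 9b
[3] 0x03->0x0c len=4 : b8 dd 2d 91
[4] 0x10->0x09 len=6 : 27 13 d7 13 d7 00
[5] 0x0c->0x1a len=4 : 13 d7 00 91
query mem[0x0c]=0x13, mem[0x0b]=0xd7, mem[0x17]=0xb8, mem[0x1b]=0xd7

MEM[0x0c,0x0b,0x17,0x1b] = 13 d7 b8 d7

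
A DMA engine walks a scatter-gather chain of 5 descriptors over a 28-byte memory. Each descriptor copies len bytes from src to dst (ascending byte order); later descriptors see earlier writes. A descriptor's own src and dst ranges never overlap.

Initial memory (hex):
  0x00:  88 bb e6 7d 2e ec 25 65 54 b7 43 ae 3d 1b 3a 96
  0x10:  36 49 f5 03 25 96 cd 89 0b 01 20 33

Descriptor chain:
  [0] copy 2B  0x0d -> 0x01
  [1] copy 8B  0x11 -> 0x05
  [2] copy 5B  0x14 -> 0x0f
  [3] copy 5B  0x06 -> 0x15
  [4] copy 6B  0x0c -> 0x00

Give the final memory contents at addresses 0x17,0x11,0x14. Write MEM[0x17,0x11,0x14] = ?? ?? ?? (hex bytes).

D0: mem[0x01..0x02] <- [1b 3a]
D1: mem[0x05..0x0c] <- [49 f5 03 25 96 cd 89 0b]
D2: mem[0x0f..0x13] <- [25 96 cd 89 0b]
D3: mem[0x15..0x19] <- [f5 03 25 96 cd]
D4: mem[0x00..0x05] <- [0b 1b 3a 25 96 cd]
query mem[0x17]=0x25, mem[0x11]=0xcd, mem[0x14]=0x25

MEM[0x17,0x11,0x14] = 25 cd 25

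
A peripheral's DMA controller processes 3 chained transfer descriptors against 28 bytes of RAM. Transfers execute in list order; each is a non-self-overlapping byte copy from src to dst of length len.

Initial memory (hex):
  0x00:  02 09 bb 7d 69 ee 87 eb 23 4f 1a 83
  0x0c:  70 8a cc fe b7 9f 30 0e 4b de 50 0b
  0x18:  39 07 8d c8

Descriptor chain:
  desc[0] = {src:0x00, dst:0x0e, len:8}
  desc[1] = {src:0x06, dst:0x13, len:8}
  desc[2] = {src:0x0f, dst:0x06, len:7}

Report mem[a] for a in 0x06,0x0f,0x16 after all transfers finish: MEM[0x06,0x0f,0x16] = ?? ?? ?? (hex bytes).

[0] 0x00->0x0e len=8 : 02 09 bb 7d 69 ee 87 eb
[1] 0x06->0x13 len=8 : 87 eb 23 4f 1a 83 70 8a
[2] 0x0f->0x06 len=7 : 09 bb 7d 69 87 eb 23
query mem[0x06]=0x09, mem[0x0f]=0x09, mem[0x16]=0x4f

MEM[0x06,0x0f,0x16] = 09 09 4f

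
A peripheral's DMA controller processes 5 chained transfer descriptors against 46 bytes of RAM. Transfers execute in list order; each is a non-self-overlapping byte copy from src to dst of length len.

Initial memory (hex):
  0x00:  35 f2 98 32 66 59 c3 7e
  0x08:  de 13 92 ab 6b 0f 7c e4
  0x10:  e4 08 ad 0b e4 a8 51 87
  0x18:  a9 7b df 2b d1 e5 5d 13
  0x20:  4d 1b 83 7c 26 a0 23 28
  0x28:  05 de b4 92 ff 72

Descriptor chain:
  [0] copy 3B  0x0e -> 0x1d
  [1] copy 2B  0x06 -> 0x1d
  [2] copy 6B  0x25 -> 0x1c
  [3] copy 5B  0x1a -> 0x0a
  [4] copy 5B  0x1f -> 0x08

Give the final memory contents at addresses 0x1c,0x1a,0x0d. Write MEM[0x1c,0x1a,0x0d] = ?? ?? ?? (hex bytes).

MEM[0x1c,0x1a,0x0d] = a0 df 23

D0: mem[0x1d..0x1f] <- [7c e4 e4]
D1: mem[0x1d..0x1e] <- [c3 7e]
D2: mem[0x1c..0x21] <- [a0 23 28 05 de b4]
D3: mem[0x0a..0x0e] <- [df 2b a0 23 28]
D4: mem[0x08..0x0c] <- [05 de b4 83 7c]
query mem[0x1c]=0xa0, mem[0x1a]=0xdf, mem[0x0d]=0x23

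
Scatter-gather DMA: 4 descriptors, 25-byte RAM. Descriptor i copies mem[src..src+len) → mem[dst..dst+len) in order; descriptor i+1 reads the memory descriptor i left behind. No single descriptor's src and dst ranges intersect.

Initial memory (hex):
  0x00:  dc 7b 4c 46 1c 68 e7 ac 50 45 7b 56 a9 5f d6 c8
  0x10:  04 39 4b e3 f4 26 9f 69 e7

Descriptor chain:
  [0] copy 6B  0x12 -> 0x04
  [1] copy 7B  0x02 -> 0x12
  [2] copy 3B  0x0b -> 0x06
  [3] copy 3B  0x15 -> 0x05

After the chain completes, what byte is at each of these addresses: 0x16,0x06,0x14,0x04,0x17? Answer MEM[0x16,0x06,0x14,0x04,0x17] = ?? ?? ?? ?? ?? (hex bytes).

MEM[0x16,0x06,0x14,0x04,0x17] = f4 f4 4b 4b 26

#0 dst[0x04+6] := {0x4b,0xe3,0xf4,0x26,0x9f,0x69}
#1 dst[0x12+7] := {0x4c,0x46,0x4b,0xe3,0xf4,0x26,0x9f}
#2 dst[0x06+3] := {0x56,0xa9,0x5f}
#3 dst[0x05+3] := {0xe3,0xf4,0x26}
query mem[0x16]=0xf4, mem[0x06]=0xf4, mem[0x14]=0x4b, mem[0x04]=0x4b, mem[0x17]=0x26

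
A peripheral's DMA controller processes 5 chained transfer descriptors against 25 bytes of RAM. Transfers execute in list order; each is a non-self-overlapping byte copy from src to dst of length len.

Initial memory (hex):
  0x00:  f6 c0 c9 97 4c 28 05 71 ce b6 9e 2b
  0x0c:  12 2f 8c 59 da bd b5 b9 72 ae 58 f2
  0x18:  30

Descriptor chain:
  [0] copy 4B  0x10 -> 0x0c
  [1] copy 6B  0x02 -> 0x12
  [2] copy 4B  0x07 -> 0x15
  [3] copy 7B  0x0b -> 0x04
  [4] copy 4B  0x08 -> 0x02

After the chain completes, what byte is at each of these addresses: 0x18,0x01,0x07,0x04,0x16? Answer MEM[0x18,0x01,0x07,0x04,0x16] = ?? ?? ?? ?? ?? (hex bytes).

MEM[0x18,0x01,0x07,0x04,0x16] = 9e c0 b5 bd ce

#0 dst[0x0c+4] := {0xda,0xbd,0xb5,0xb9}
#1 dst[0x12+6] := {0xc9,0x97,0x4c,0x28,0x05,0x71}
#2 dst[0x15+4] := {0x71,0xce,0xb6,0x9e}
#3 dst[0x04+7] := {0x2b,0xda,0xbd,0xb5,0xb9,0xda,0xbd}
#4 dst[0x02+4] := {0xb9,0xda,0xbd,0x2b}
query mem[0x18]=0x9e, mem[0x01]=0xc0, mem[0x07]=0xb5, mem[0x04]=0xbd, mem[0x16]=0xce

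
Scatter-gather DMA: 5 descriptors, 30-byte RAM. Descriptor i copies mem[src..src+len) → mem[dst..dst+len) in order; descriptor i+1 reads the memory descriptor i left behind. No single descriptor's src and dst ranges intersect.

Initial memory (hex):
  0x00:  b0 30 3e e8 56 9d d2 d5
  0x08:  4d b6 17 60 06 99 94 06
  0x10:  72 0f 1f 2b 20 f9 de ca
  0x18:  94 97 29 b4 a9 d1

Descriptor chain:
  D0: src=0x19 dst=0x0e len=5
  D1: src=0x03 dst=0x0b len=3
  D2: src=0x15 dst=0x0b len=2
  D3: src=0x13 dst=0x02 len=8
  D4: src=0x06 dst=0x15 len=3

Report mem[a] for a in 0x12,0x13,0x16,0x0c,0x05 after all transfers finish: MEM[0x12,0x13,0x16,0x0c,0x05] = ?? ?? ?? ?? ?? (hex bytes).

#0 dst[0x0e+5] := {0x97,0x29,0xb4,0xa9,0xd1}
#1 dst[0x0b+3] := {0xe8,0x56,0x9d}
#2 dst[0x0b+2] := {0xf9,0xde}
#3 dst[0x02+8] := {0x2b,0x20,0xf9,0xde,0xca,0x94,0x97,0x29}
#4 dst[0x15+3] := {0xca,0x94,0x97}
query mem[0x12]=0xd1, mem[0x13]=0x2b, mem[0x16]=0x94, mem[0x0c]=0xde, mem[0x05]=0xde

MEM[0x12,0x13,0x16,0x0c,0x05] = d1 2b 94 de de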